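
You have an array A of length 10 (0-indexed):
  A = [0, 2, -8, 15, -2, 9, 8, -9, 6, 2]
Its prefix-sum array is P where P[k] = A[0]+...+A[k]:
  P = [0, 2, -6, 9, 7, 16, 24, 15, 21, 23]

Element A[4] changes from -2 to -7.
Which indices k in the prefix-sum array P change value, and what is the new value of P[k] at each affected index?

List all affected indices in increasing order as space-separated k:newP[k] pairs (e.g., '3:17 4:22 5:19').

P[k] = A[0] + ... + A[k]
P[k] includes A[4] iff k >= 4
Affected indices: 4, 5, ..., 9; delta = -5
  P[4]: 7 + -5 = 2
  P[5]: 16 + -5 = 11
  P[6]: 24 + -5 = 19
  P[7]: 15 + -5 = 10
  P[8]: 21 + -5 = 16
  P[9]: 23 + -5 = 18

Answer: 4:2 5:11 6:19 7:10 8:16 9:18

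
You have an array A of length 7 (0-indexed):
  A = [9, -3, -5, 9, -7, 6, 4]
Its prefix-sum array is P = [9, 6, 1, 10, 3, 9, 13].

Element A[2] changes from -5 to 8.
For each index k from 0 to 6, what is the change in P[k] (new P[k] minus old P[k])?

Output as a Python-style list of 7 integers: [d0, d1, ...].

Answer: [0, 0, 13, 13, 13, 13, 13]

Derivation:
Element change: A[2] -5 -> 8, delta = 13
For k < 2: P[k] unchanged, delta_P[k] = 0
For k >= 2: P[k] shifts by exactly 13
Delta array: [0, 0, 13, 13, 13, 13, 13]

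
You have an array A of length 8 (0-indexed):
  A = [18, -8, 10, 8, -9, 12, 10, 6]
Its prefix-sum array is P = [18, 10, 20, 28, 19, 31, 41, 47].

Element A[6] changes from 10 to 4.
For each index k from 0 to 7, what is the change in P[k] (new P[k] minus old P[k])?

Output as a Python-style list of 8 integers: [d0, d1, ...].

Answer: [0, 0, 0, 0, 0, 0, -6, -6]

Derivation:
Element change: A[6] 10 -> 4, delta = -6
For k < 6: P[k] unchanged, delta_P[k] = 0
For k >= 6: P[k] shifts by exactly -6
Delta array: [0, 0, 0, 0, 0, 0, -6, -6]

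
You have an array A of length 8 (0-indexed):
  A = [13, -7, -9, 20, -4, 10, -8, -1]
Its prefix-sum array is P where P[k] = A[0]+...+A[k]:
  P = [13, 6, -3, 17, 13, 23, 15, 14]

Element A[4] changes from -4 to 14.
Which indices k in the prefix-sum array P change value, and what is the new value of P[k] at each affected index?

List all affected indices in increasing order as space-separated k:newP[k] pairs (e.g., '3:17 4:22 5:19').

Answer: 4:31 5:41 6:33 7:32

Derivation:
P[k] = A[0] + ... + A[k]
P[k] includes A[4] iff k >= 4
Affected indices: 4, 5, ..., 7; delta = 18
  P[4]: 13 + 18 = 31
  P[5]: 23 + 18 = 41
  P[6]: 15 + 18 = 33
  P[7]: 14 + 18 = 32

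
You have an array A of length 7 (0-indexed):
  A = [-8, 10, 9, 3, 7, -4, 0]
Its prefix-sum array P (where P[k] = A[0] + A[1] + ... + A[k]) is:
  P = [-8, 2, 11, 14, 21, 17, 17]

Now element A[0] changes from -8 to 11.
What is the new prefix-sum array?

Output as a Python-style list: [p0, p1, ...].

Answer: [11, 21, 30, 33, 40, 36, 36]

Derivation:
Change: A[0] -8 -> 11, delta = 19
P[k] for k < 0: unchanged (A[0] not included)
P[k] for k >= 0: shift by delta = 19
  P[0] = -8 + 19 = 11
  P[1] = 2 + 19 = 21
  P[2] = 11 + 19 = 30
  P[3] = 14 + 19 = 33
  P[4] = 21 + 19 = 40
  P[5] = 17 + 19 = 36
  P[6] = 17 + 19 = 36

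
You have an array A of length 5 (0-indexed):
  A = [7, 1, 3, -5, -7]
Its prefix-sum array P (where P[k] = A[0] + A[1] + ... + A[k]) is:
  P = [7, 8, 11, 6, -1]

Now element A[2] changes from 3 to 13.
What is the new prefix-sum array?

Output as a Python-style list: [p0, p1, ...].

Answer: [7, 8, 21, 16, 9]

Derivation:
Change: A[2] 3 -> 13, delta = 10
P[k] for k < 2: unchanged (A[2] not included)
P[k] for k >= 2: shift by delta = 10
  P[0] = 7 + 0 = 7
  P[1] = 8 + 0 = 8
  P[2] = 11 + 10 = 21
  P[3] = 6 + 10 = 16
  P[4] = -1 + 10 = 9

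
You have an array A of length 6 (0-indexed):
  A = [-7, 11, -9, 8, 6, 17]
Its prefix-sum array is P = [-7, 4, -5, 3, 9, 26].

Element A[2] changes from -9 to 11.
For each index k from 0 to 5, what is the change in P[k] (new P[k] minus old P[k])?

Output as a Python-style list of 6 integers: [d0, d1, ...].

Answer: [0, 0, 20, 20, 20, 20]

Derivation:
Element change: A[2] -9 -> 11, delta = 20
For k < 2: P[k] unchanged, delta_P[k] = 0
For k >= 2: P[k] shifts by exactly 20
Delta array: [0, 0, 20, 20, 20, 20]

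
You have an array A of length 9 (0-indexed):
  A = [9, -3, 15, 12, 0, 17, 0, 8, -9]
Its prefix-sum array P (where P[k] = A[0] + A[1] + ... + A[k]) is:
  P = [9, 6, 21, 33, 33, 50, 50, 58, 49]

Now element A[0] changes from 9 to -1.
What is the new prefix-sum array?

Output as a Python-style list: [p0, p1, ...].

Change: A[0] 9 -> -1, delta = -10
P[k] for k < 0: unchanged (A[0] not included)
P[k] for k >= 0: shift by delta = -10
  P[0] = 9 + -10 = -1
  P[1] = 6 + -10 = -4
  P[2] = 21 + -10 = 11
  P[3] = 33 + -10 = 23
  P[4] = 33 + -10 = 23
  P[5] = 50 + -10 = 40
  P[6] = 50 + -10 = 40
  P[7] = 58 + -10 = 48
  P[8] = 49 + -10 = 39

Answer: [-1, -4, 11, 23, 23, 40, 40, 48, 39]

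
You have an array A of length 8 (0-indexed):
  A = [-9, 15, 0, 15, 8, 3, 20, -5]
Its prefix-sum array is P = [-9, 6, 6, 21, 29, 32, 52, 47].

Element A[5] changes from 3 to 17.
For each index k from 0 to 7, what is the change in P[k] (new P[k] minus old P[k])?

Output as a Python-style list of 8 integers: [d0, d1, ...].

Answer: [0, 0, 0, 0, 0, 14, 14, 14]

Derivation:
Element change: A[5] 3 -> 17, delta = 14
For k < 5: P[k] unchanged, delta_P[k] = 0
For k >= 5: P[k] shifts by exactly 14
Delta array: [0, 0, 0, 0, 0, 14, 14, 14]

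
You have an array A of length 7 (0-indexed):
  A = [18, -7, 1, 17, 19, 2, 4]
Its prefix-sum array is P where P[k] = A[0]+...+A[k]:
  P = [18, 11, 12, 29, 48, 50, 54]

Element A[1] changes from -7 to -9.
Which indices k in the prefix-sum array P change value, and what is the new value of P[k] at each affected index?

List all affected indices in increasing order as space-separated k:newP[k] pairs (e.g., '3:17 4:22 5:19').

Answer: 1:9 2:10 3:27 4:46 5:48 6:52

Derivation:
P[k] = A[0] + ... + A[k]
P[k] includes A[1] iff k >= 1
Affected indices: 1, 2, ..., 6; delta = -2
  P[1]: 11 + -2 = 9
  P[2]: 12 + -2 = 10
  P[3]: 29 + -2 = 27
  P[4]: 48 + -2 = 46
  P[5]: 50 + -2 = 48
  P[6]: 54 + -2 = 52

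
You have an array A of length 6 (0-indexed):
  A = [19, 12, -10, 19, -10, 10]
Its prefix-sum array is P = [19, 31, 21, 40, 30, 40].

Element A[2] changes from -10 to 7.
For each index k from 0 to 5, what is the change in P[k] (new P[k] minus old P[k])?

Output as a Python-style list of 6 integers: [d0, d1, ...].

Answer: [0, 0, 17, 17, 17, 17]

Derivation:
Element change: A[2] -10 -> 7, delta = 17
For k < 2: P[k] unchanged, delta_P[k] = 0
For k >= 2: P[k] shifts by exactly 17
Delta array: [0, 0, 17, 17, 17, 17]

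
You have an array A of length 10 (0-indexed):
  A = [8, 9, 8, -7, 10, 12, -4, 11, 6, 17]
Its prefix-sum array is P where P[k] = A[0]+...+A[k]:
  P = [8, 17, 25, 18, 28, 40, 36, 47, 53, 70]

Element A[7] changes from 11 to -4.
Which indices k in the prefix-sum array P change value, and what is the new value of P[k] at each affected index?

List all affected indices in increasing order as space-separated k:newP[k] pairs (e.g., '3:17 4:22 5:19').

P[k] = A[0] + ... + A[k]
P[k] includes A[7] iff k >= 7
Affected indices: 7, 8, ..., 9; delta = -15
  P[7]: 47 + -15 = 32
  P[8]: 53 + -15 = 38
  P[9]: 70 + -15 = 55

Answer: 7:32 8:38 9:55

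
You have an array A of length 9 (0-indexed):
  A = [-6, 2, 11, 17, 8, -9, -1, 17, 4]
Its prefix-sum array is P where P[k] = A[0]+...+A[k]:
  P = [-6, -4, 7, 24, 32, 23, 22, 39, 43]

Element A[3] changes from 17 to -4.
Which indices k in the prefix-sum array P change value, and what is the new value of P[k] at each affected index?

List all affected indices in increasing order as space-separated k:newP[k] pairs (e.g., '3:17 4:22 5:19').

Answer: 3:3 4:11 5:2 6:1 7:18 8:22

Derivation:
P[k] = A[0] + ... + A[k]
P[k] includes A[3] iff k >= 3
Affected indices: 3, 4, ..., 8; delta = -21
  P[3]: 24 + -21 = 3
  P[4]: 32 + -21 = 11
  P[5]: 23 + -21 = 2
  P[6]: 22 + -21 = 1
  P[7]: 39 + -21 = 18
  P[8]: 43 + -21 = 22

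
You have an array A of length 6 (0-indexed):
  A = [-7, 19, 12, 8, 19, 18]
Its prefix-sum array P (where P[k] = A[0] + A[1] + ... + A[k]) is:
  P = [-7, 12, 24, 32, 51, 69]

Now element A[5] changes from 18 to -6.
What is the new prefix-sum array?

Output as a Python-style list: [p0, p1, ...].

Change: A[5] 18 -> -6, delta = -24
P[k] for k < 5: unchanged (A[5] not included)
P[k] for k >= 5: shift by delta = -24
  P[0] = -7 + 0 = -7
  P[1] = 12 + 0 = 12
  P[2] = 24 + 0 = 24
  P[3] = 32 + 0 = 32
  P[4] = 51 + 0 = 51
  P[5] = 69 + -24 = 45

Answer: [-7, 12, 24, 32, 51, 45]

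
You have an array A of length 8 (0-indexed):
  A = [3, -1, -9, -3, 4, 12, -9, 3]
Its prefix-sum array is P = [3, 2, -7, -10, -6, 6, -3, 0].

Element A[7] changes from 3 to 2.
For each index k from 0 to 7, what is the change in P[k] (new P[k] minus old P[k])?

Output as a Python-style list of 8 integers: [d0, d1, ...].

Answer: [0, 0, 0, 0, 0, 0, 0, -1]

Derivation:
Element change: A[7] 3 -> 2, delta = -1
For k < 7: P[k] unchanged, delta_P[k] = 0
For k >= 7: P[k] shifts by exactly -1
Delta array: [0, 0, 0, 0, 0, 0, 0, -1]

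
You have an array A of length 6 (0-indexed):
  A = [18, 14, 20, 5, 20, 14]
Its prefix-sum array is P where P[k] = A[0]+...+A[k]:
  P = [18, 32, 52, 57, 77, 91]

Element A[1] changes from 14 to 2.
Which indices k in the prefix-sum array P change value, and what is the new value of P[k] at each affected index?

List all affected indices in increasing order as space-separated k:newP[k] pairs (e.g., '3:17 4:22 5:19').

P[k] = A[0] + ... + A[k]
P[k] includes A[1] iff k >= 1
Affected indices: 1, 2, ..., 5; delta = -12
  P[1]: 32 + -12 = 20
  P[2]: 52 + -12 = 40
  P[3]: 57 + -12 = 45
  P[4]: 77 + -12 = 65
  P[5]: 91 + -12 = 79

Answer: 1:20 2:40 3:45 4:65 5:79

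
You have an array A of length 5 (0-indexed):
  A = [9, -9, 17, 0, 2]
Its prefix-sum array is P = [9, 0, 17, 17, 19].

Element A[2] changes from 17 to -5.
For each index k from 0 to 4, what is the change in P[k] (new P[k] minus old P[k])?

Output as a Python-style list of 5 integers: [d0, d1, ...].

Answer: [0, 0, -22, -22, -22]

Derivation:
Element change: A[2] 17 -> -5, delta = -22
For k < 2: P[k] unchanged, delta_P[k] = 0
For k >= 2: P[k] shifts by exactly -22
Delta array: [0, 0, -22, -22, -22]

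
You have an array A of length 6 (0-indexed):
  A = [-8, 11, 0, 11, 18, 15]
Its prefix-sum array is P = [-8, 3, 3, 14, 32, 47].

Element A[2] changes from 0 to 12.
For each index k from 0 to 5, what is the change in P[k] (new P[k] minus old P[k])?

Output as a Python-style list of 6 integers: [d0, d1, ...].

Answer: [0, 0, 12, 12, 12, 12]

Derivation:
Element change: A[2] 0 -> 12, delta = 12
For k < 2: P[k] unchanged, delta_P[k] = 0
For k >= 2: P[k] shifts by exactly 12
Delta array: [0, 0, 12, 12, 12, 12]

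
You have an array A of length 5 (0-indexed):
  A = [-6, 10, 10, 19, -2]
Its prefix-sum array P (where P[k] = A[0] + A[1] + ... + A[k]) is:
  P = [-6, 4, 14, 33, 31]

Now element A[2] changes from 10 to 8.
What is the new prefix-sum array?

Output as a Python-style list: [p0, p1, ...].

Answer: [-6, 4, 12, 31, 29]

Derivation:
Change: A[2] 10 -> 8, delta = -2
P[k] for k < 2: unchanged (A[2] not included)
P[k] for k >= 2: shift by delta = -2
  P[0] = -6 + 0 = -6
  P[1] = 4 + 0 = 4
  P[2] = 14 + -2 = 12
  P[3] = 33 + -2 = 31
  P[4] = 31 + -2 = 29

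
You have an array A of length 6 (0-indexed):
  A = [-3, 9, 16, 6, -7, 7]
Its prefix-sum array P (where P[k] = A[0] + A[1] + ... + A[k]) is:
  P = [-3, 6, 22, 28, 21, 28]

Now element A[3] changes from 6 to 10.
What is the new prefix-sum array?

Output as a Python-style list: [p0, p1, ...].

Answer: [-3, 6, 22, 32, 25, 32]

Derivation:
Change: A[3] 6 -> 10, delta = 4
P[k] for k < 3: unchanged (A[3] not included)
P[k] for k >= 3: shift by delta = 4
  P[0] = -3 + 0 = -3
  P[1] = 6 + 0 = 6
  P[2] = 22 + 0 = 22
  P[3] = 28 + 4 = 32
  P[4] = 21 + 4 = 25
  P[5] = 28 + 4 = 32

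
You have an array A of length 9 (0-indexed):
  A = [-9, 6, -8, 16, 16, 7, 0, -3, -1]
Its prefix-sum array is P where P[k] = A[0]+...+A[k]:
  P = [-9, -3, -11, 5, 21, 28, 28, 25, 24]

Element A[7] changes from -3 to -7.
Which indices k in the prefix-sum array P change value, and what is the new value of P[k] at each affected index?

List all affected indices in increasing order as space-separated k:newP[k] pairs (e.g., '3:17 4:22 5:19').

P[k] = A[0] + ... + A[k]
P[k] includes A[7] iff k >= 7
Affected indices: 7, 8, ..., 8; delta = -4
  P[7]: 25 + -4 = 21
  P[8]: 24 + -4 = 20

Answer: 7:21 8:20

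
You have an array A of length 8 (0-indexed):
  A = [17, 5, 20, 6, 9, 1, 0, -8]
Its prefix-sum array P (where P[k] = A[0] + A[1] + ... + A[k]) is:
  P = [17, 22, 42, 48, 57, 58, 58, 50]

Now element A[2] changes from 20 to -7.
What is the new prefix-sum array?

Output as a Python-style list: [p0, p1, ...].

Answer: [17, 22, 15, 21, 30, 31, 31, 23]

Derivation:
Change: A[2] 20 -> -7, delta = -27
P[k] for k < 2: unchanged (A[2] not included)
P[k] for k >= 2: shift by delta = -27
  P[0] = 17 + 0 = 17
  P[1] = 22 + 0 = 22
  P[2] = 42 + -27 = 15
  P[3] = 48 + -27 = 21
  P[4] = 57 + -27 = 30
  P[5] = 58 + -27 = 31
  P[6] = 58 + -27 = 31
  P[7] = 50 + -27 = 23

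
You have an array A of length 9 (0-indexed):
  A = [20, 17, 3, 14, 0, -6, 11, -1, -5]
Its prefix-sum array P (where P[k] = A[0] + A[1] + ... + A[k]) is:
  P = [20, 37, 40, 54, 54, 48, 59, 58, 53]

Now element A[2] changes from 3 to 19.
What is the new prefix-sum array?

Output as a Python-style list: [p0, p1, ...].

Answer: [20, 37, 56, 70, 70, 64, 75, 74, 69]

Derivation:
Change: A[2] 3 -> 19, delta = 16
P[k] for k < 2: unchanged (A[2] not included)
P[k] for k >= 2: shift by delta = 16
  P[0] = 20 + 0 = 20
  P[1] = 37 + 0 = 37
  P[2] = 40 + 16 = 56
  P[3] = 54 + 16 = 70
  P[4] = 54 + 16 = 70
  P[5] = 48 + 16 = 64
  P[6] = 59 + 16 = 75
  P[7] = 58 + 16 = 74
  P[8] = 53 + 16 = 69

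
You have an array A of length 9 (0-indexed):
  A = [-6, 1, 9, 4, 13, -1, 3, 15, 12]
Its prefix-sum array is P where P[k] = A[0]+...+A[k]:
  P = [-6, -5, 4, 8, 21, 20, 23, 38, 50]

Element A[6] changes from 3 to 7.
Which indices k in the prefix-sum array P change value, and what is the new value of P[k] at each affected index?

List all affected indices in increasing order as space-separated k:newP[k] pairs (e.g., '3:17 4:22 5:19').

Answer: 6:27 7:42 8:54

Derivation:
P[k] = A[0] + ... + A[k]
P[k] includes A[6] iff k >= 6
Affected indices: 6, 7, ..., 8; delta = 4
  P[6]: 23 + 4 = 27
  P[7]: 38 + 4 = 42
  P[8]: 50 + 4 = 54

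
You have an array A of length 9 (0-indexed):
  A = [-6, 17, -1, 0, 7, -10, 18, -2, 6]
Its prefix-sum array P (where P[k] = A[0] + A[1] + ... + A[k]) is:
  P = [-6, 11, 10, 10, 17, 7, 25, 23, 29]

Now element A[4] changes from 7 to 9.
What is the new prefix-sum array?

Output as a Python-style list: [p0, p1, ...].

Change: A[4] 7 -> 9, delta = 2
P[k] for k < 4: unchanged (A[4] not included)
P[k] for k >= 4: shift by delta = 2
  P[0] = -6 + 0 = -6
  P[1] = 11 + 0 = 11
  P[2] = 10 + 0 = 10
  P[3] = 10 + 0 = 10
  P[4] = 17 + 2 = 19
  P[5] = 7 + 2 = 9
  P[6] = 25 + 2 = 27
  P[7] = 23 + 2 = 25
  P[8] = 29 + 2 = 31

Answer: [-6, 11, 10, 10, 19, 9, 27, 25, 31]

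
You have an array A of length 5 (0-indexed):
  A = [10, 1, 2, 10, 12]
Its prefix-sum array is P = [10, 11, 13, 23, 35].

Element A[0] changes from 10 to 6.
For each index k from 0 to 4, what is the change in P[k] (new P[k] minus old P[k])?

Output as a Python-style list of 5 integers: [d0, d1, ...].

Answer: [-4, -4, -4, -4, -4]

Derivation:
Element change: A[0] 10 -> 6, delta = -4
For k < 0: P[k] unchanged, delta_P[k] = 0
For k >= 0: P[k] shifts by exactly -4
Delta array: [-4, -4, -4, -4, -4]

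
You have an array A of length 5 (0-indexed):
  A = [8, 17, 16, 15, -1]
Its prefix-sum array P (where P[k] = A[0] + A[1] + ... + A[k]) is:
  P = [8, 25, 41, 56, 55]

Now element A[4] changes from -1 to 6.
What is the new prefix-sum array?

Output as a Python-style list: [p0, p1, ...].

Change: A[4] -1 -> 6, delta = 7
P[k] for k < 4: unchanged (A[4] not included)
P[k] for k >= 4: shift by delta = 7
  P[0] = 8 + 0 = 8
  P[1] = 25 + 0 = 25
  P[2] = 41 + 0 = 41
  P[3] = 56 + 0 = 56
  P[4] = 55 + 7 = 62

Answer: [8, 25, 41, 56, 62]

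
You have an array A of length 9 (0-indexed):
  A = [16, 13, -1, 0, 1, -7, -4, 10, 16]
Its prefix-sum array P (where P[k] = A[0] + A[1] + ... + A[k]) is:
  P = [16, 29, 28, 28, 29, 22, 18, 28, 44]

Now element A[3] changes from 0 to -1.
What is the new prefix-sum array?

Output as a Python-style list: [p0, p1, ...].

Answer: [16, 29, 28, 27, 28, 21, 17, 27, 43]

Derivation:
Change: A[3] 0 -> -1, delta = -1
P[k] for k < 3: unchanged (A[3] not included)
P[k] for k >= 3: shift by delta = -1
  P[0] = 16 + 0 = 16
  P[1] = 29 + 0 = 29
  P[2] = 28 + 0 = 28
  P[3] = 28 + -1 = 27
  P[4] = 29 + -1 = 28
  P[5] = 22 + -1 = 21
  P[6] = 18 + -1 = 17
  P[7] = 28 + -1 = 27
  P[8] = 44 + -1 = 43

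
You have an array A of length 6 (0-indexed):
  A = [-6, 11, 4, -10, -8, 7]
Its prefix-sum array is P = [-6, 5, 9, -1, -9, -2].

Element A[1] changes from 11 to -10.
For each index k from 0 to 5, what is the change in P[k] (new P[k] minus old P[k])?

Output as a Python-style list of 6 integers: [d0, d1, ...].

Answer: [0, -21, -21, -21, -21, -21]

Derivation:
Element change: A[1] 11 -> -10, delta = -21
For k < 1: P[k] unchanged, delta_P[k] = 0
For k >= 1: P[k] shifts by exactly -21
Delta array: [0, -21, -21, -21, -21, -21]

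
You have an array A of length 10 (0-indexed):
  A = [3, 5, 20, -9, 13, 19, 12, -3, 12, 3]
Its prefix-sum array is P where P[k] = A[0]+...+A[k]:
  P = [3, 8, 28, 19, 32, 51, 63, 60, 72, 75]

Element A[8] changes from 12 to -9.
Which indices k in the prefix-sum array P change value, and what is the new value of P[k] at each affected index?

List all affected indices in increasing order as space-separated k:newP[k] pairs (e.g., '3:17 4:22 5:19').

P[k] = A[0] + ... + A[k]
P[k] includes A[8] iff k >= 8
Affected indices: 8, 9, ..., 9; delta = -21
  P[8]: 72 + -21 = 51
  P[9]: 75 + -21 = 54

Answer: 8:51 9:54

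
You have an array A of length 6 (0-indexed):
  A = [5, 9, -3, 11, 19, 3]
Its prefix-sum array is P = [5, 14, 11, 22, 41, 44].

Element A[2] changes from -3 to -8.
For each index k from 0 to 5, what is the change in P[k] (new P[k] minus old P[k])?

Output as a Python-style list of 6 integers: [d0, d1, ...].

Element change: A[2] -3 -> -8, delta = -5
For k < 2: P[k] unchanged, delta_P[k] = 0
For k >= 2: P[k] shifts by exactly -5
Delta array: [0, 0, -5, -5, -5, -5]

Answer: [0, 0, -5, -5, -5, -5]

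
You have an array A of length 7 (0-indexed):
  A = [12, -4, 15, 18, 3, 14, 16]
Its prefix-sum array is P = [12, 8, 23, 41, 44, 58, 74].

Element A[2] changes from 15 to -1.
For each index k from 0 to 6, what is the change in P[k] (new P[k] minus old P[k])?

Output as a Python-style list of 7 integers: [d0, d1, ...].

Answer: [0, 0, -16, -16, -16, -16, -16]

Derivation:
Element change: A[2] 15 -> -1, delta = -16
For k < 2: P[k] unchanged, delta_P[k] = 0
For k >= 2: P[k] shifts by exactly -16
Delta array: [0, 0, -16, -16, -16, -16, -16]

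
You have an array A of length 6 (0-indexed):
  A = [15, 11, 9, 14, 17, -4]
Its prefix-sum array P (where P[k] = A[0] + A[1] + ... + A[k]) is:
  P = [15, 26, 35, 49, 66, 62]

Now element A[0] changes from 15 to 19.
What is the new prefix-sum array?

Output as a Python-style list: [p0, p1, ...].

Answer: [19, 30, 39, 53, 70, 66]

Derivation:
Change: A[0] 15 -> 19, delta = 4
P[k] for k < 0: unchanged (A[0] not included)
P[k] for k >= 0: shift by delta = 4
  P[0] = 15 + 4 = 19
  P[1] = 26 + 4 = 30
  P[2] = 35 + 4 = 39
  P[3] = 49 + 4 = 53
  P[4] = 66 + 4 = 70
  P[5] = 62 + 4 = 66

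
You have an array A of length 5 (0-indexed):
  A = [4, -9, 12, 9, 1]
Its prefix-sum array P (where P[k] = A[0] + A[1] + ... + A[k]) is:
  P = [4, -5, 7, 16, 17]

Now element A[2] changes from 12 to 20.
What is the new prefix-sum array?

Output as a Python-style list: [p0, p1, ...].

Answer: [4, -5, 15, 24, 25]

Derivation:
Change: A[2] 12 -> 20, delta = 8
P[k] for k < 2: unchanged (A[2] not included)
P[k] for k >= 2: shift by delta = 8
  P[0] = 4 + 0 = 4
  P[1] = -5 + 0 = -5
  P[2] = 7 + 8 = 15
  P[3] = 16 + 8 = 24
  P[4] = 17 + 8 = 25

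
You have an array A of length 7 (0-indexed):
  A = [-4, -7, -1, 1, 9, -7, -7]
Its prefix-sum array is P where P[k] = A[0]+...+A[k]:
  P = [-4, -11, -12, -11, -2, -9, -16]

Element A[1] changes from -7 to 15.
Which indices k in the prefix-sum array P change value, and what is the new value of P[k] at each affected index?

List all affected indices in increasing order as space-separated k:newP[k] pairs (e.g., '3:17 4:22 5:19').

Answer: 1:11 2:10 3:11 4:20 5:13 6:6

Derivation:
P[k] = A[0] + ... + A[k]
P[k] includes A[1] iff k >= 1
Affected indices: 1, 2, ..., 6; delta = 22
  P[1]: -11 + 22 = 11
  P[2]: -12 + 22 = 10
  P[3]: -11 + 22 = 11
  P[4]: -2 + 22 = 20
  P[5]: -9 + 22 = 13
  P[6]: -16 + 22 = 6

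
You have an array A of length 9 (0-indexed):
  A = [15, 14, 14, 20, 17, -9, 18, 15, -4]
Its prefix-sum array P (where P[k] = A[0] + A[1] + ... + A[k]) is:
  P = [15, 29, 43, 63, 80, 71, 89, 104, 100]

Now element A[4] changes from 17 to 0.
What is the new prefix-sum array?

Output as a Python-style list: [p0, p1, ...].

Change: A[4] 17 -> 0, delta = -17
P[k] for k < 4: unchanged (A[4] not included)
P[k] for k >= 4: shift by delta = -17
  P[0] = 15 + 0 = 15
  P[1] = 29 + 0 = 29
  P[2] = 43 + 0 = 43
  P[3] = 63 + 0 = 63
  P[4] = 80 + -17 = 63
  P[5] = 71 + -17 = 54
  P[6] = 89 + -17 = 72
  P[7] = 104 + -17 = 87
  P[8] = 100 + -17 = 83

Answer: [15, 29, 43, 63, 63, 54, 72, 87, 83]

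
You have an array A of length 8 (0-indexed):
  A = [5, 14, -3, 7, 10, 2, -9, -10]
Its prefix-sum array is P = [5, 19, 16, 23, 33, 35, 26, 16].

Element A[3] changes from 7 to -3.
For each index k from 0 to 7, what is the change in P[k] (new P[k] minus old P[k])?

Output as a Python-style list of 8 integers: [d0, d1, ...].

Element change: A[3] 7 -> -3, delta = -10
For k < 3: P[k] unchanged, delta_P[k] = 0
For k >= 3: P[k] shifts by exactly -10
Delta array: [0, 0, 0, -10, -10, -10, -10, -10]

Answer: [0, 0, 0, -10, -10, -10, -10, -10]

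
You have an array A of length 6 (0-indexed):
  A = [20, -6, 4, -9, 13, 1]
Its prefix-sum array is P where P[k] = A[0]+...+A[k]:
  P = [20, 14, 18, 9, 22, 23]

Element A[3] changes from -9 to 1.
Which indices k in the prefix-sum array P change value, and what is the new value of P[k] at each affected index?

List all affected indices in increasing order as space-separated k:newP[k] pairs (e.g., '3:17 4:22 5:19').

Answer: 3:19 4:32 5:33

Derivation:
P[k] = A[0] + ... + A[k]
P[k] includes A[3] iff k >= 3
Affected indices: 3, 4, ..., 5; delta = 10
  P[3]: 9 + 10 = 19
  P[4]: 22 + 10 = 32
  P[5]: 23 + 10 = 33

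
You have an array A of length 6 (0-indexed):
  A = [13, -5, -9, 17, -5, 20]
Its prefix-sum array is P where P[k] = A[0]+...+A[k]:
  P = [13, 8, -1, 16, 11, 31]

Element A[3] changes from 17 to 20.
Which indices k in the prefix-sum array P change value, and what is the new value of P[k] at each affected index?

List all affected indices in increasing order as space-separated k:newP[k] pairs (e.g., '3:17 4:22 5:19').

P[k] = A[0] + ... + A[k]
P[k] includes A[3] iff k >= 3
Affected indices: 3, 4, ..., 5; delta = 3
  P[3]: 16 + 3 = 19
  P[4]: 11 + 3 = 14
  P[5]: 31 + 3 = 34

Answer: 3:19 4:14 5:34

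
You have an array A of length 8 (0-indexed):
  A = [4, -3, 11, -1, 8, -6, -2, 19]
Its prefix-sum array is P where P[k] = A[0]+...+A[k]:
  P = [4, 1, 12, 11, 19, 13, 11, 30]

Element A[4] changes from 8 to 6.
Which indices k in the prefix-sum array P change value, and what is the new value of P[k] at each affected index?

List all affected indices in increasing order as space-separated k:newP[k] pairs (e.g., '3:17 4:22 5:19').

Answer: 4:17 5:11 6:9 7:28

Derivation:
P[k] = A[0] + ... + A[k]
P[k] includes A[4] iff k >= 4
Affected indices: 4, 5, ..., 7; delta = -2
  P[4]: 19 + -2 = 17
  P[5]: 13 + -2 = 11
  P[6]: 11 + -2 = 9
  P[7]: 30 + -2 = 28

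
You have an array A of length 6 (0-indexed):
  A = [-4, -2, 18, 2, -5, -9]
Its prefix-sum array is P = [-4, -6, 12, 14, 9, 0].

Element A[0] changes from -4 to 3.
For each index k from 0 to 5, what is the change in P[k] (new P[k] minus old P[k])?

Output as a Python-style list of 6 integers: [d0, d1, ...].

Element change: A[0] -4 -> 3, delta = 7
For k < 0: P[k] unchanged, delta_P[k] = 0
For k >= 0: P[k] shifts by exactly 7
Delta array: [7, 7, 7, 7, 7, 7]

Answer: [7, 7, 7, 7, 7, 7]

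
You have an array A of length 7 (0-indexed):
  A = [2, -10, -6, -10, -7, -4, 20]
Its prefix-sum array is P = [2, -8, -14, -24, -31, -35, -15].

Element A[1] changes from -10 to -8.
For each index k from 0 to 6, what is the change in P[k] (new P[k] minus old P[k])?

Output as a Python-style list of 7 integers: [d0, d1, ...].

Element change: A[1] -10 -> -8, delta = 2
For k < 1: P[k] unchanged, delta_P[k] = 0
For k >= 1: P[k] shifts by exactly 2
Delta array: [0, 2, 2, 2, 2, 2, 2]

Answer: [0, 2, 2, 2, 2, 2, 2]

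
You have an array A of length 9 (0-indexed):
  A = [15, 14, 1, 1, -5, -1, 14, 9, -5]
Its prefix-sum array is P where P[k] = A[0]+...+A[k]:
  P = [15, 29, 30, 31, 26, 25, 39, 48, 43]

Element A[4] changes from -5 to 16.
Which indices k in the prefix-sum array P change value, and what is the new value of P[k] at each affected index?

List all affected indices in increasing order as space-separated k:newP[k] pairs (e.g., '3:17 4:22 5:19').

Answer: 4:47 5:46 6:60 7:69 8:64

Derivation:
P[k] = A[0] + ... + A[k]
P[k] includes A[4] iff k >= 4
Affected indices: 4, 5, ..., 8; delta = 21
  P[4]: 26 + 21 = 47
  P[5]: 25 + 21 = 46
  P[6]: 39 + 21 = 60
  P[7]: 48 + 21 = 69
  P[8]: 43 + 21 = 64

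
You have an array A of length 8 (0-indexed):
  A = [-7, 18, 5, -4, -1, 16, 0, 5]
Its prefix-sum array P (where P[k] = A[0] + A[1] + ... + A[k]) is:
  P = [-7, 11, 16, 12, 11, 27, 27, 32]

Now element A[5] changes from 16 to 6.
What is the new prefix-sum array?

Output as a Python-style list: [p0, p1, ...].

Answer: [-7, 11, 16, 12, 11, 17, 17, 22]

Derivation:
Change: A[5] 16 -> 6, delta = -10
P[k] for k < 5: unchanged (A[5] not included)
P[k] for k >= 5: shift by delta = -10
  P[0] = -7 + 0 = -7
  P[1] = 11 + 0 = 11
  P[2] = 16 + 0 = 16
  P[3] = 12 + 0 = 12
  P[4] = 11 + 0 = 11
  P[5] = 27 + -10 = 17
  P[6] = 27 + -10 = 17
  P[7] = 32 + -10 = 22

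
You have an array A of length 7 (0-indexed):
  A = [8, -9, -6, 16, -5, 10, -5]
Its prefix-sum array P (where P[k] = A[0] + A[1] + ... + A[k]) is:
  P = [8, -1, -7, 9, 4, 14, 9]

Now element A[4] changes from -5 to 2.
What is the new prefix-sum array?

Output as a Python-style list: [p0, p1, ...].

Change: A[4] -5 -> 2, delta = 7
P[k] for k < 4: unchanged (A[4] not included)
P[k] for k >= 4: shift by delta = 7
  P[0] = 8 + 0 = 8
  P[1] = -1 + 0 = -1
  P[2] = -7 + 0 = -7
  P[3] = 9 + 0 = 9
  P[4] = 4 + 7 = 11
  P[5] = 14 + 7 = 21
  P[6] = 9 + 7 = 16

Answer: [8, -1, -7, 9, 11, 21, 16]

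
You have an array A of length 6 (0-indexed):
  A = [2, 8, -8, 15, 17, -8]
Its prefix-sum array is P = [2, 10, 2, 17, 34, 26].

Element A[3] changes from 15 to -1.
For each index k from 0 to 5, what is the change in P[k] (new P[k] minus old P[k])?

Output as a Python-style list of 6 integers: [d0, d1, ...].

Element change: A[3] 15 -> -1, delta = -16
For k < 3: P[k] unchanged, delta_P[k] = 0
For k >= 3: P[k] shifts by exactly -16
Delta array: [0, 0, 0, -16, -16, -16]

Answer: [0, 0, 0, -16, -16, -16]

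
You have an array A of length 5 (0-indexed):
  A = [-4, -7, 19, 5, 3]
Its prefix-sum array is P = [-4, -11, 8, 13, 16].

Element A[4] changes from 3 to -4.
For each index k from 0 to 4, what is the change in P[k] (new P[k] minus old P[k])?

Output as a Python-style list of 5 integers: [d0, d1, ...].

Element change: A[4] 3 -> -4, delta = -7
For k < 4: P[k] unchanged, delta_P[k] = 0
For k >= 4: P[k] shifts by exactly -7
Delta array: [0, 0, 0, 0, -7]

Answer: [0, 0, 0, 0, -7]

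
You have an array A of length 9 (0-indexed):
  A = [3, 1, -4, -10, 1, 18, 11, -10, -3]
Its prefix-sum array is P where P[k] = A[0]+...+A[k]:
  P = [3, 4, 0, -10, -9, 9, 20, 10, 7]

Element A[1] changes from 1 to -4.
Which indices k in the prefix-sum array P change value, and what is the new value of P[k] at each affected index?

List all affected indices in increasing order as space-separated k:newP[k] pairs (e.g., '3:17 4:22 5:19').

P[k] = A[0] + ... + A[k]
P[k] includes A[1] iff k >= 1
Affected indices: 1, 2, ..., 8; delta = -5
  P[1]: 4 + -5 = -1
  P[2]: 0 + -5 = -5
  P[3]: -10 + -5 = -15
  P[4]: -9 + -5 = -14
  P[5]: 9 + -5 = 4
  P[6]: 20 + -5 = 15
  P[7]: 10 + -5 = 5
  P[8]: 7 + -5 = 2

Answer: 1:-1 2:-5 3:-15 4:-14 5:4 6:15 7:5 8:2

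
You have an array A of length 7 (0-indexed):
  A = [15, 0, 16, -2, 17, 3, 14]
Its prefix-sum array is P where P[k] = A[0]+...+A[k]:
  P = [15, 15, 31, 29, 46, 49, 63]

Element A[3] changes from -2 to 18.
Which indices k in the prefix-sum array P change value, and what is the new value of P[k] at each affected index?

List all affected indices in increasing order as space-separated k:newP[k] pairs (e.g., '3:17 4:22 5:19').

Answer: 3:49 4:66 5:69 6:83

Derivation:
P[k] = A[0] + ... + A[k]
P[k] includes A[3] iff k >= 3
Affected indices: 3, 4, ..., 6; delta = 20
  P[3]: 29 + 20 = 49
  P[4]: 46 + 20 = 66
  P[5]: 49 + 20 = 69
  P[6]: 63 + 20 = 83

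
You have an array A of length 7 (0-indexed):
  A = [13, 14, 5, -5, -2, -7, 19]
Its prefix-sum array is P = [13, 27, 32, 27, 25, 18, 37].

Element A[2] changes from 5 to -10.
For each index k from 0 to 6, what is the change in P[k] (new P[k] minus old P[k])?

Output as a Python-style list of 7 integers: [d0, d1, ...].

Element change: A[2] 5 -> -10, delta = -15
For k < 2: P[k] unchanged, delta_P[k] = 0
For k >= 2: P[k] shifts by exactly -15
Delta array: [0, 0, -15, -15, -15, -15, -15]

Answer: [0, 0, -15, -15, -15, -15, -15]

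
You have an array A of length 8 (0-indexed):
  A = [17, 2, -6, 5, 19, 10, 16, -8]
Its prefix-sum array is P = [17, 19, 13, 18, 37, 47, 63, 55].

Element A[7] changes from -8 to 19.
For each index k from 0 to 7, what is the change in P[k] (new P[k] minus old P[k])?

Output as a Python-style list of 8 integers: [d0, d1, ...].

Answer: [0, 0, 0, 0, 0, 0, 0, 27]

Derivation:
Element change: A[7] -8 -> 19, delta = 27
For k < 7: P[k] unchanged, delta_P[k] = 0
For k >= 7: P[k] shifts by exactly 27
Delta array: [0, 0, 0, 0, 0, 0, 0, 27]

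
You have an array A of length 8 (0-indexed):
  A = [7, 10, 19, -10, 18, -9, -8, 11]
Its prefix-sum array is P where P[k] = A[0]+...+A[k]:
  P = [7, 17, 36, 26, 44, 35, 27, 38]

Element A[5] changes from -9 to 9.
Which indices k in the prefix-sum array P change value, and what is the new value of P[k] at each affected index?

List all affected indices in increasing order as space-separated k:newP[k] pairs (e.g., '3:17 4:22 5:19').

P[k] = A[0] + ... + A[k]
P[k] includes A[5] iff k >= 5
Affected indices: 5, 6, ..., 7; delta = 18
  P[5]: 35 + 18 = 53
  P[6]: 27 + 18 = 45
  P[7]: 38 + 18 = 56

Answer: 5:53 6:45 7:56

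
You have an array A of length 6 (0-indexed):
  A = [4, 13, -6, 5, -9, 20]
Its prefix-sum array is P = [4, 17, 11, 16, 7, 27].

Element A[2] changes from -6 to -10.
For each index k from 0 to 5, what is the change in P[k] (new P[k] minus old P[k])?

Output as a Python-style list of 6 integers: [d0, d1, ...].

Answer: [0, 0, -4, -4, -4, -4]

Derivation:
Element change: A[2] -6 -> -10, delta = -4
For k < 2: P[k] unchanged, delta_P[k] = 0
For k >= 2: P[k] shifts by exactly -4
Delta array: [0, 0, -4, -4, -4, -4]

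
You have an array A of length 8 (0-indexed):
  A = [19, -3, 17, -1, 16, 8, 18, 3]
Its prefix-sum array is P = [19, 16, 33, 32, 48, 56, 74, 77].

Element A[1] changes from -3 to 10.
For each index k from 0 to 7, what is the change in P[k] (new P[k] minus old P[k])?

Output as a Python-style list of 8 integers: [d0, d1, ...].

Element change: A[1] -3 -> 10, delta = 13
For k < 1: P[k] unchanged, delta_P[k] = 0
For k >= 1: P[k] shifts by exactly 13
Delta array: [0, 13, 13, 13, 13, 13, 13, 13]

Answer: [0, 13, 13, 13, 13, 13, 13, 13]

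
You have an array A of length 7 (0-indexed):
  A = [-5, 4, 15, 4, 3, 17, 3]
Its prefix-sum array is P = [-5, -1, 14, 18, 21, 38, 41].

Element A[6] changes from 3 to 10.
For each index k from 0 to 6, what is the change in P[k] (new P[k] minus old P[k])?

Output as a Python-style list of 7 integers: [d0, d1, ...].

Element change: A[6] 3 -> 10, delta = 7
For k < 6: P[k] unchanged, delta_P[k] = 0
For k >= 6: P[k] shifts by exactly 7
Delta array: [0, 0, 0, 0, 0, 0, 7]

Answer: [0, 0, 0, 0, 0, 0, 7]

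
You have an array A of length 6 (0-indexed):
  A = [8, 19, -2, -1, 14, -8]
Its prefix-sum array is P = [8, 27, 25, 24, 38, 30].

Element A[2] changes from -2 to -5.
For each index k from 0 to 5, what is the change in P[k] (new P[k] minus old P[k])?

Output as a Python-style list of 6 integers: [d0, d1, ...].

Answer: [0, 0, -3, -3, -3, -3]

Derivation:
Element change: A[2] -2 -> -5, delta = -3
For k < 2: P[k] unchanged, delta_P[k] = 0
For k >= 2: P[k] shifts by exactly -3
Delta array: [0, 0, -3, -3, -3, -3]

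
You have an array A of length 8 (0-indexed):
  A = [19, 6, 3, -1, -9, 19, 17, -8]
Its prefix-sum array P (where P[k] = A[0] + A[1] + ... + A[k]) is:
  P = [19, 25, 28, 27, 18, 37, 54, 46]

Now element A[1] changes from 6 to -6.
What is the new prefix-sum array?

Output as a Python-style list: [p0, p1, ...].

Answer: [19, 13, 16, 15, 6, 25, 42, 34]

Derivation:
Change: A[1] 6 -> -6, delta = -12
P[k] for k < 1: unchanged (A[1] not included)
P[k] for k >= 1: shift by delta = -12
  P[0] = 19 + 0 = 19
  P[1] = 25 + -12 = 13
  P[2] = 28 + -12 = 16
  P[3] = 27 + -12 = 15
  P[4] = 18 + -12 = 6
  P[5] = 37 + -12 = 25
  P[6] = 54 + -12 = 42
  P[7] = 46 + -12 = 34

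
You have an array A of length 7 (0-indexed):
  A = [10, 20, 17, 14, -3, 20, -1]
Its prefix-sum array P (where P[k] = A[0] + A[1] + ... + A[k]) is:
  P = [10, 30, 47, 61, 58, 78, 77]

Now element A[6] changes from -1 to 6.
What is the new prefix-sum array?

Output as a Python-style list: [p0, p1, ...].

Answer: [10, 30, 47, 61, 58, 78, 84]

Derivation:
Change: A[6] -1 -> 6, delta = 7
P[k] for k < 6: unchanged (A[6] not included)
P[k] for k >= 6: shift by delta = 7
  P[0] = 10 + 0 = 10
  P[1] = 30 + 0 = 30
  P[2] = 47 + 0 = 47
  P[3] = 61 + 0 = 61
  P[4] = 58 + 0 = 58
  P[5] = 78 + 0 = 78
  P[6] = 77 + 7 = 84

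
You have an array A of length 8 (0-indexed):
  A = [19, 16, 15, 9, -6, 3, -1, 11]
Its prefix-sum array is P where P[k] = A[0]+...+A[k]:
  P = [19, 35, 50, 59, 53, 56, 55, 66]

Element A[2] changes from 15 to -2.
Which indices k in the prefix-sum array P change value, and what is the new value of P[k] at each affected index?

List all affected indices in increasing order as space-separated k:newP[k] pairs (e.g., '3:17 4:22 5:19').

Answer: 2:33 3:42 4:36 5:39 6:38 7:49

Derivation:
P[k] = A[0] + ... + A[k]
P[k] includes A[2] iff k >= 2
Affected indices: 2, 3, ..., 7; delta = -17
  P[2]: 50 + -17 = 33
  P[3]: 59 + -17 = 42
  P[4]: 53 + -17 = 36
  P[5]: 56 + -17 = 39
  P[6]: 55 + -17 = 38
  P[7]: 66 + -17 = 49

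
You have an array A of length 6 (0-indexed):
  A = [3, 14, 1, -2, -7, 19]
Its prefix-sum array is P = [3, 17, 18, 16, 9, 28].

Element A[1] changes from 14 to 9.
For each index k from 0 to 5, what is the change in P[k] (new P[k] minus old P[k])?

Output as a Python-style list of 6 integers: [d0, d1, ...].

Answer: [0, -5, -5, -5, -5, -5]

Derivation:
Element change: A[1] 14 -> 9, delta = -5
For k < 1: P[k] unchanged, delta_P[k] = 0
For k >= 1: P[k] shifts by exactly -5
Delta array: [0, -5, -5, -5, -5, -5]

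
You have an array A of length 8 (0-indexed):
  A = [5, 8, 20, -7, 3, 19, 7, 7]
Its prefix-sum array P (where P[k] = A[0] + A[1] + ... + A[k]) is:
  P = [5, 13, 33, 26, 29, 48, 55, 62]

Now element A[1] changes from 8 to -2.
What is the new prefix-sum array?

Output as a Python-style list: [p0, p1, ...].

Answer: [5, 3, 23, 16, 19, 38, 45, 52]

Derivation:
Change: A[1] 8 -> -2, delta = -10
P[k] for k < 1: unchanged (A[1] not included)
P[k] for k >= 1: shift by delta = -10
  P[0] = 5 + 0 = 5
  P[1] = 13 + -10 = 3
  P[2] = 33 + -10 = 23
  P[3] = 26 + -10 = 16
  P[4] = 29 + -10 = 19
  P[5] = 48 + -10 = 38
  P[6] = 55 + -10 = 45
  P[7] = 62 + -10 = 52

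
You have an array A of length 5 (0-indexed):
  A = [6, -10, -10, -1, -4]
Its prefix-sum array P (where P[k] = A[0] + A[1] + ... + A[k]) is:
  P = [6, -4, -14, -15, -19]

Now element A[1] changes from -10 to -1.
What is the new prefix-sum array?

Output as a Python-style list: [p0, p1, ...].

Change: A[1] -10 -> -1, delta = 9
P[k] for k < 1: unchanged (A[1] not included)
P[k] for k >= 1: shift by delta = 9
  P[0] = 6 + 0 = 6
  P[1] = -4 + 9 = 5
  P[2] = -14 + 9 = -5
  P[3] = -15 + 9 = -6
  P[4] = -19 + 9 = -10

Answer: [6, 5, -5, -6, -10]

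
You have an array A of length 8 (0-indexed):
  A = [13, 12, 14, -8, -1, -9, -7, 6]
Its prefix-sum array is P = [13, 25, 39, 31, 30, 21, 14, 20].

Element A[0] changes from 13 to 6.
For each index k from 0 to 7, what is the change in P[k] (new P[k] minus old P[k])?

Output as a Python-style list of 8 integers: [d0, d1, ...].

Answer: [-7, -7, -7, -7, -7, -7, -7, -7]

Derivation:
Element change: A[0] 13 -> 6, delta = -7
For k < 0: P[k] unchanged, delta_P[k] = 0
For k >= 0: P[k] shifts by exactly -7
Delta array: [-7, -7, -7, -7, -7, -7, -7, -7]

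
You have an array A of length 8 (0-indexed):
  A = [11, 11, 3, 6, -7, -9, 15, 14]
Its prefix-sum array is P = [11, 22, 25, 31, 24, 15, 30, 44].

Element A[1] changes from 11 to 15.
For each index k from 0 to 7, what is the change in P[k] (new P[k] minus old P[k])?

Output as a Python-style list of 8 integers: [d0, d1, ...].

Element change: A[1] 11 -> 15, delta = 4
For k < 1: P[k] unchanged, delta_P[k] = 0
For k >= 1: P[k] shifts by exactly 4
Delta array: [0, 4, 4, 4, 4, 4, 4, 4]

Answer: [0, 4, 4, 4, 4, 4, 4, 4]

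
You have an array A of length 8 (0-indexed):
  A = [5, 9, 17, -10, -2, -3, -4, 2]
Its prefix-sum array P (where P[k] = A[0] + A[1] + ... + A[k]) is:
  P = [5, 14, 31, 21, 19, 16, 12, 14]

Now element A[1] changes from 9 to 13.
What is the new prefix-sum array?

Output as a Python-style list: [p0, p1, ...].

Answer: [5, 18, 35, 25, 23, 20, 16, 18]

Derivation:
Change: A[1] 9 -> 13, delta = 4
P[k] for k < 1: unchanged (A[1] not included)
P[k] for k >= 1: shift by delta = 4
  P[0] = 5 + 0 = 5
  P[1] = 14 + 4 = 18
  P[2] = 31 + 4 = 35
  P[3] = 21 + 4 = 25
  P[4] = 19 + 4 = 23
  P[5] = 16 + 4 = 20
  P[6] = 12 + 4 = 16
  P[7] = 14 + 4 = 18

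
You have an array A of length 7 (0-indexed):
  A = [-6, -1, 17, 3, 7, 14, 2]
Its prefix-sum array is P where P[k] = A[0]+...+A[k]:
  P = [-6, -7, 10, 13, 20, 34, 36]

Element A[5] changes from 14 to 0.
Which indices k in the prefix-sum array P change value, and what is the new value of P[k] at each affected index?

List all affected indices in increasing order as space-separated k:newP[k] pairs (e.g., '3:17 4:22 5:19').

P[k] = A[0] + ... + A[k]
P[k] includes A[5] iff k >= 5
Affected indices: 5, 6, ..., 6; delta = -14
  P[5]: 34 + -14 = 20
  P[6]: 36 + -14 = 22

Answer: 5:20 6:22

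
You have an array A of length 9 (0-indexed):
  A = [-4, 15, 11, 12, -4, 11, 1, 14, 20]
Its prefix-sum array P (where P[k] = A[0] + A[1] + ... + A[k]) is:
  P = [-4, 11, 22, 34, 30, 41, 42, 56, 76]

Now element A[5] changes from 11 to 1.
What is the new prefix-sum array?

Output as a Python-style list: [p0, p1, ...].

Change: A[5] 11 -> 1, delta = -10
P[k] for k < 5: unchanged (A[5] not included)
P[k] for k >= 5: shift by delta = -10
  P[0] = -4 + 0 = -4
  P[1] = 11 + 0 = 11
  P[2] = 22 + 0 = 22
  P[3] = 34 + 0 = 34
  P[4] = 30 + 0 = 30
  P[5] = 41 + -10 = 31
  P[6] = 42 + -10 = 32
  P[7] = 56 + -10 = 46
  P[8] = 76 + -10 = 66

Answer: [-4, 11, 22, 34, 30, 31, 32, 46, 66]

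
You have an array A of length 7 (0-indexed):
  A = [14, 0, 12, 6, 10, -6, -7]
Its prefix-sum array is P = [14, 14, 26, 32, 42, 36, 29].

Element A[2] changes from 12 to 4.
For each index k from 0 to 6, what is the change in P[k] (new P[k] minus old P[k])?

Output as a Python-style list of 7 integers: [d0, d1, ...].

Element change: A[2] 12 -> 4, delta = -8
For k < 2: P[k] unchanged, delta_P[k] = 0
For k >= 2: P[k] shifts by exactly -8
Delta array: [0, 0, -8, -8, -8, -8, -8]

Answer: [0, 0, -8, -8, -8, -8, -8]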